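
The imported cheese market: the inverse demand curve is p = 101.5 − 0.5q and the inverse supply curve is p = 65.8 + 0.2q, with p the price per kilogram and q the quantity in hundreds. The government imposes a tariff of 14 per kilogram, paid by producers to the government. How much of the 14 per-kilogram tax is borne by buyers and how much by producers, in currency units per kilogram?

Buyers bear 10 per kilogram; producers bear 4 per kilogram.

Inverting to q(p) form: qd = 203 − 2p; qs = 5p − 329.
Without the tax, 203 − 2p = 5p − 329 gives 7p = 532, so p* = 76 and q* = 51.
With the tax collected from producers, supply shifts: qs = 5(p − 14) − 329.
Solving gives q = 31 with buyers paying 86 and producers receiving 72 (the 14 wedge).
Burden on buyers: 10; on producers: 4. (They sum to 14.)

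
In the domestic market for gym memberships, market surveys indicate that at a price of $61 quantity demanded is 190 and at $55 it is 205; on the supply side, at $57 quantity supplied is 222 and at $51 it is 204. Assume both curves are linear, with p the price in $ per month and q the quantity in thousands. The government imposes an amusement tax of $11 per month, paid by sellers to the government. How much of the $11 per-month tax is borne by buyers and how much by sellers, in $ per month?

Buyers bear $6 per month; sellers bear $5 per month.

Demand slope: (205 − 190)/(55 − 61) = -2.5, so qd = 342.5 − 2.5p.
Supply slope: (204 − 222)/(51 − 57) = 3, so qs = 3p + 51.
Without the tax, 342.5 − 2.5p = 3p + 51 gives 5.5p = 291.5, so p* = $53 and q* = 210.
With the tax collected from sellers, supply shifts: qs = 3(p − 11) + 51.
New equilibrium: buyers pay $59, sellers receive $48, q = 195. (Wedge: pb − ps = 11.)
Burden on buyers: $6; on sellers: $5. (They sum to $11.)
The less price-elastic side of the market bears the larger share of a per-unit tax.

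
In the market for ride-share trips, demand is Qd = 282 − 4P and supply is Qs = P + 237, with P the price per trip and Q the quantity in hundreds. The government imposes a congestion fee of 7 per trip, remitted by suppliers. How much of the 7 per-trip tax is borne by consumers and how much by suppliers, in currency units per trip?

Before the tax: set 282 − 4P = P + 237 → P* = 9, Q* = 246.
With the tax collected from suppliers, supply shifts: Qs = (P − 7) + 237.
New equilibrium: consumers pay 10.4, suppliers receive 3.4, Q = 240.4. (Wedge: Pb − Ps = 7.)
Burden on consumers: 1.4; on suppliers: 5.6. (They sum to 7.)

Consumers bear 1.4 per trip; suppliers bear 5.6 per trip.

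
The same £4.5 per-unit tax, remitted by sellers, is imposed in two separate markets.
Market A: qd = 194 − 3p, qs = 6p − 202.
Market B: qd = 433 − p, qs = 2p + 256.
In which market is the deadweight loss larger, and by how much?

Market A, by £13.5.

Market A: pre-tax p* = £44, q* = 62; post-tax q = 53; deadweight loss = £20.25.
Market B: pre-tax p* = £59, q* = 374; post-tax q = 371; deadweight loss = £6.75.
Difference: £20.25 vs £6.75 → market A is larger by £13.5.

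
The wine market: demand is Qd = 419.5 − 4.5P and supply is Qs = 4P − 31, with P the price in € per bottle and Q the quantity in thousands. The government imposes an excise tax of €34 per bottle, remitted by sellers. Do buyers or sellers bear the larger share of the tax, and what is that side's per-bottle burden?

Sellers bear the larger share: €18 per bottle.

Without the tax, 419.5 − 4.5P = 4P − 31 gives 8.5P = 450.5, so P* = €53 and Q* = 181.
With the tax collected from sellers, supply shifts: Qs = 4(P − 34) − 31.
Solving gives Q = 109 with buyers paying €69 and sellers receiving €35 (the €34 wedge).
Per-bottle burden: buyers €16, sellers €18.
Sellers take the larger share because supply is less price-elastic here (demand slope 4.5 vs supply slope 4).
The less price-elastic side of the market bears the larger share of a per-unit tax.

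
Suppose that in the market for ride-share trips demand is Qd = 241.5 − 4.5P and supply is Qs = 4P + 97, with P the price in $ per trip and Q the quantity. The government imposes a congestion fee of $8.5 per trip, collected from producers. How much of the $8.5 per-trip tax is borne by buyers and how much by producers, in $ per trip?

Buyers bear $4 per trip; producers bear $4.5 per trip.

Without the tax, 241.5 − 4.5P = 4P + 97 gives 8.5P = 144.5, so P* = $17 and Q* = 165.
With the tax collected from producers, supply shifts: Qs = 4(P − 8.5) + 97.
New equilibrium: buyers pay $21, producers receive $12.5, Q = 147. (Wedge: Pb − Ps = 8.5.)
Burden on buyers: $4; on producers: $4.5. (They sum to $8.5.)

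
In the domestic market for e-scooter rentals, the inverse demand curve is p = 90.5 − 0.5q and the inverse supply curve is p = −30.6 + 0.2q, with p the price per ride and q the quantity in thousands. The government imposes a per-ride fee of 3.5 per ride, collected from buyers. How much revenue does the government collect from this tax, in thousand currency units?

Tax revenue = 588 thousand.

Rewrite in direct form: qd = 181 − 2p and qs = 5p + 153.
Without the tax, 181 − 2p = 5p + 153 gives 7p = 28, so p* = 4 and q* = 173.
With the tax collected from buyers, demand (in seller-price terms) shifts: qd = 181 − 2(p + 3.5).
Solving gives q = 168 with buyers paying 6.5 and sellers receiving 3 (the 3.5 wedge).
Revenue = t · Q = 3.5 · 168 = 588.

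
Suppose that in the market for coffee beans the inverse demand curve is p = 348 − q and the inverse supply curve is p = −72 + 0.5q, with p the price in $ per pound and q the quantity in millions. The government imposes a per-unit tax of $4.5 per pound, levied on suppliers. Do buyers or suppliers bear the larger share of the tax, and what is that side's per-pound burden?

Buyers bear the larger share: $3 per pound.

Inverting to q(p) form: qd = 348 − p; qs = 2p + 144.
Before the tax: set 348 − p = 2p + 144 → p* = $68, q* = 280.
With the tax collected from suppliers, supply shifts: qs = 2(p − 4.5) + 144.
New equilibrium: buyers pay $71, suppliers receive $66.5, q = 277. (Wedge: pb − ps = 4.5.)
Per-pound burden: buyers $3, suppliers $1.5.
Buyers take the larger share because demand is less price-elastic here (demand slope 1 vs supply slope 2).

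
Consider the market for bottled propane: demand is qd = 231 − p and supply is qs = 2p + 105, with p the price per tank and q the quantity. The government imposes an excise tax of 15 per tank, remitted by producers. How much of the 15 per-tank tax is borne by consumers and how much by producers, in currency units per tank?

Before the tax: set 231 − p = 2p + 105 → p* = 42, q* = 189.
With the tax collected from producers, supply shifts: qs = 2(p − 15) + 105.
Solving gives q = 179 with consumers paying 52 and producers receiving 37 (the 15 wedge).
Burden on consumers: 10; on producers: 5. (They sum to 15.)
The less price-elastic side of the market bears the larger share of a per-unit tax.

Consumers bear 10 per tank; producers bear 5 per tank.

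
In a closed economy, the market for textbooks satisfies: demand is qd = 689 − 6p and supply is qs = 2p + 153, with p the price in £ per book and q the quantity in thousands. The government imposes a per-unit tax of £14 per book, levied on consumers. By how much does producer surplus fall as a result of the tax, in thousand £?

Producer surplus falls by £2903.25 thousand.

Before the tax: set 689 − 6p = 2p + 153 → p* = £67, q* = 287.
With the tax collected from consumers, demand (in seller-price terms) shifts: qd = 689 − 6(p + 14).
New equilibrium: consumers pay £70.5, sellers receive £56.5, q = 266. (Wedge: pb − ps = 14.)
ΔPS is the trapezoid between Q = 266 and Q = 287 of height £10.5: ½ · (287 + 266) · 10.5 = £2903.25.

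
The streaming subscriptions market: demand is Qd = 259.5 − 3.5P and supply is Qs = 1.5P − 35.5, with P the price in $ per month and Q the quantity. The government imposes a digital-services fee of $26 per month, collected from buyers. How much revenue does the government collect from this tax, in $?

Tax revenue = $668.2.

Before the tax: set 259.5 − 3.5P = 1.5P − 35.5 → P* = $59, Q* = 53.
With the tax collected from buyers, demand (in seller-price terms) shifts: Qd = 259.5 − 3.5(P + 26).
New equilibrium: buyers pay $66.8, producers receive $40.8, Q = 25.7. (Wedge: Pb − Ps = 26.)
Revenue = t · Q = 26 · 25.7 = $668.2.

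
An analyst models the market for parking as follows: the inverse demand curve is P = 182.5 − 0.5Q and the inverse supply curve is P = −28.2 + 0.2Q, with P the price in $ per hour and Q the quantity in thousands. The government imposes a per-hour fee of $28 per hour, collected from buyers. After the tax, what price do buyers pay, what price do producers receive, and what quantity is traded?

Inverting to Q(P) form: Qd = 365 − 2P; Qs = 5P + 141.
Before the tax: set 365 − 2P = 5P + 141 → P* = $32, Q* = 301.
With the tax collected from buyers, demand (in seller-price terms) shifts: Qd = 365 − 2(P + 28).
New equilibrium: buyers pay $52, producers receive $24, Q = 261. (Wedge: Pb − Ps = 28.)
The less price-elastic side of the market bears the larger share of a per-unit tax.

Buyers pay $52; producers receive $24; quantity = 261.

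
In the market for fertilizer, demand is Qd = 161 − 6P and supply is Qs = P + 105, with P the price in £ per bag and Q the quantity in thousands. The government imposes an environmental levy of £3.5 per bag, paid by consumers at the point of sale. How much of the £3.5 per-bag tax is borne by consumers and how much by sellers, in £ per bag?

Consumers bear £0.5 per bag; sellers bear £3 per bag.

Before the tax: set 161 − 6P = P + 105 → P* = £8, Q* = 113.
With the tax collected from consumers, demand (in seller-price terms) shifts: Qd = 161 − 6(P + 3.5).
Solving gives Q = 110 with consumers paying £8.5 and sellers receiving £5 (the £3.5 wedge).
Burden on consumers: £0.5; on sellers: £3. (They sum to £3.5.)
The less price-elastic side of the market bears the larger share of a per-unit tax.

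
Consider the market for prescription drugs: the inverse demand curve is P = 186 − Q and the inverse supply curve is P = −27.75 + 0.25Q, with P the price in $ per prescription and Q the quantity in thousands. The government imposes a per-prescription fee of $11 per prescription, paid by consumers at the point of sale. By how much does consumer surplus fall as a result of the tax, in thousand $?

Inverting to Q(P) form: Qd = 186 − P; Qs = 4P + 111.
Without the tax, 186 − P = 4P + 111 gives 5P = 75, so P* = $15 and Q* = 171.
With the tax collected from consumers, demand (in seller-price terms) shifts: Qd = 186 − (P + 11).
Solving gives Q = 162.2 with consumers paying $23.8 and sellers receiving $12.8 (the $11 wedge).
ΔCS is the trapezoid between Q = 162.2 and Q = 171 of height $8.8: ½ · (171 + 162.2) · 8.8 = $1466.08.

Consumer surplus falls by $1466.08 thousand.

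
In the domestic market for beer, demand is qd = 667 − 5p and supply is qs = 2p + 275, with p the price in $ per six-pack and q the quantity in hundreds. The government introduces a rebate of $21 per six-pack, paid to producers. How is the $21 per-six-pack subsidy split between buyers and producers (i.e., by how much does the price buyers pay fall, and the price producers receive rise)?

Before the subsidy: set 667 − 5p = 2p + 275 → p* = $56, q* = 387.
With a per-unit subsidy paid to producers, each receives p + 21 per unit sold, so supply becomes qs = 2(p + 21) + 275.
New equilibrium: buyers pay $50, producers receive $71, q = 417. (Wedge: pb − ps = −21.)
Gain to buyers: $6; to producers: $15. (They sum to $21.)

Buyers gain $6 per six-pack; producers gain $15 per six-pack.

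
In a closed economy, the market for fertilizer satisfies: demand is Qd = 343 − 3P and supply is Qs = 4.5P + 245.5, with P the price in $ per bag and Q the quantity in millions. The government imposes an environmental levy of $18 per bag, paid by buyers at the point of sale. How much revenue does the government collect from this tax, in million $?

Without the tax, 343 − 3P = 4.5P + 245.5 gives 7.5P = 97.5, so P* = $13 and Q* = 304.
With the tax collected from buyers, demand (in seller-price terms) shifts: Qd = 343 − 3(P + 18).
New equilibrium: buyers pay $23.8, sellers receive $5.8, Q = 271.6. (Wedge: Pb − Ps = 18.)
Revenue = t · Q = 18 · 271.6 = $4888.8.

Tax revenue = $4888.8 million.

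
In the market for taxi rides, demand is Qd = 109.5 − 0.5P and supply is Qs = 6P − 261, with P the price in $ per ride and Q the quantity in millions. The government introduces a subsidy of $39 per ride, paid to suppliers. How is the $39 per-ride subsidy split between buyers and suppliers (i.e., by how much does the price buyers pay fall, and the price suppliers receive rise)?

Before the subsidy: set 109.5 − 0.5P = 6P − 261 → P* = $57, Q* = 81.
With a per-unit subsidy paid to suppliers, each receives P + 39 per unit sold, so supply becomes Qs = 6(P + 39) − 261.
New equilibrium: buyers pay $21, suppliers receive $60, Q = 99. (Wedge: Pb − Ps = −39.)
Gain to buyers: $36; to suppliers: $3. (They sum to $39.)

Buyers gain $36 per ride; suppliers gain $3 per ride.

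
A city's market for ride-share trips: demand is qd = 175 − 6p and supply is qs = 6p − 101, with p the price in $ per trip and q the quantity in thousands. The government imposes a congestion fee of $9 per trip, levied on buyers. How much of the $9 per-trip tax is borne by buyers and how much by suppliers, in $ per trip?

Buyers bear $4.5 per trip; suppliers bear $4.5 per trip.

Without the tax, 175 − 6p = 6p − 101 gives 12p = 276, so p* = $23 and q* = 37.
With the tax collected from buyers, demand (in seller-price terms) shifts: qd = 175 − 6(p + 9).
New equilibrium: buyers pay $27.5, suppliers receive $18.5, q = 10. (Wedge: pb − ps = 9.)
Burden on buyers: $4.5; on suppliers: $4.5. (They sum to $9.)
The less price-elastic side of the market bears the larger share of a per-unit tax.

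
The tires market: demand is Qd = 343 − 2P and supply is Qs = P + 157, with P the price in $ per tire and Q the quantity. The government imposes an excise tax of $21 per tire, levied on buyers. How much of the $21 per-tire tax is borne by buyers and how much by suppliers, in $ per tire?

Buyers bear $7 per tire; suppliers bear $14 per tire.

Without the tax, 343 − 2P = P + 157 gives 3P = 186, so P* = $62 and Q* = 219.
With the tax collected from buyers, demand (in seller-price terms) shifts: Qd = 343 − 2(P + 21).
Solving gives Q = 205 with buyers paying $69 and suppliers receiving $48 (the $21 wedge).
Burden on buyers: $7; on suppliers: $14. (They sum to $21.)
The less price-elastic side of the market bears the larger share of a per-unit tax.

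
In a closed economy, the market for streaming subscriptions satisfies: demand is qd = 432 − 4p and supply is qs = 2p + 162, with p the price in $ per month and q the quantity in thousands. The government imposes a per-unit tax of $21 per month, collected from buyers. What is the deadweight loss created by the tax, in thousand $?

Without the tax, 432 − 4p = 2p + 162 gives 6p = 270, so p* = $45 and q* = 252.
With the tax collected from buyers, demand (in seller-price terms) shifts: qd = 432 − 4(p + 21).
New equilibrium: buyers pay $52, sellers receive $31, q = 224. (Wedge: pb − ps = 21.)
Quantity falls by |ΔQ| = |252 − 224| = 28.
DWL = ½ · t · |ΔQ| = ½ · 21 · 28 = $294.

Deadweight loss = $294 thousand.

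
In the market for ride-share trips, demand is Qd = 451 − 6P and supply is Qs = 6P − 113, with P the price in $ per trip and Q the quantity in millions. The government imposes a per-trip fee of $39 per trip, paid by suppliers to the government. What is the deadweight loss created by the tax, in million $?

Without the tax, 451 − 6P = 6P − 113 gives 12P = 564, so P* = $47 and Q* = 169.
With the tax collected from suppliers, supply shifts: Qs = 6(P − 39) − 113.
Solving gives Q = 52 with buyers paying $66.5 and suppliers receiving $27.5 (the $39 wedge).
Quantity falls by |ΔQ| = |169 − 52| = 117.
DWL = ½ · t · |ΔQ| = ½ · 39 · 117 = $2281.5.

Deadweight loss = $2281.5 million.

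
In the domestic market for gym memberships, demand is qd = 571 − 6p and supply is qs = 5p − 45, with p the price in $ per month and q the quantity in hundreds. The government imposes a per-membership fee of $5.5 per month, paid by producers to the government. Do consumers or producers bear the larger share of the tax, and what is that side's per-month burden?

Before the tax: set 571 − 6p = 5p − 45 → p* = $56, q* = 235.
With the tax collected from producers, supply shifts: qs = 5(p − 5.5) − 45.
Solving gives q = 220 with consumers paying $58.5 and producers receiving $53 (the $5.5 wedge).
Per-month burden: consumers $2.5, producers $3.
Producers take the larger share because supply is less price-elastic here (demand slope 6 vs supply slope 5).

Producers bear the larger share: $3 per month.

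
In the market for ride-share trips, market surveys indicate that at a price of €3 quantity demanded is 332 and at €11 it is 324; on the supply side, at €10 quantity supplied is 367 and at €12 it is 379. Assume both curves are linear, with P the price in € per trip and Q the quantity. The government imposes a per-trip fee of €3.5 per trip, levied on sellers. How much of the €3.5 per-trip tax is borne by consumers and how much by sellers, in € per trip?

Consumers bear €3 per trip; sellers bear €0.5 per trip.

Demand slope: (324 − 332)/(11 − 3) = -1, so Qd = 335 − P.
Supply slope: (379 − 367)/(12 − 10) = 6, so Qs = 6P + 307.
Before the tax: set 335 − P = 6P + 307 → P* = €4, Q* = 331.
With the tax collected from sellers, supply shifts: Qs = 6(P − 3.5) + 307.
Solving gives Q = 328 with consumers paying €7 and sellers receiving €3.5 (the €3.5 wedge).
Burden on consumers: €3; on sellers: €0.5. (They sum to €3.5.)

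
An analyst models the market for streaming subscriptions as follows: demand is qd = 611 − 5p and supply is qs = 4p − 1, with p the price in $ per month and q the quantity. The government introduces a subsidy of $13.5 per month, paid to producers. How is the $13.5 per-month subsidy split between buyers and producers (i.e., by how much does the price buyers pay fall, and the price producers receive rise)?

Buyers gain $6 per month; producers gain $7.5 per month.

Without the subsidy, 611 − 5p = 4p − 1 gives 9p = 612, so p* = $68 and q* = 271.
With a per-unit subsidy paid to producers, each receives p + 13.5 per unit sold, so supply becomes qs = 4(p + 13.5) − 1.
New equilibrium: buyers pay $62, producers receive $75.5, q = 301. (Wedge: pb − ps = −13.5.)
Gain to buyers: $6; to producers: $7.5. (They sum to $13.5.)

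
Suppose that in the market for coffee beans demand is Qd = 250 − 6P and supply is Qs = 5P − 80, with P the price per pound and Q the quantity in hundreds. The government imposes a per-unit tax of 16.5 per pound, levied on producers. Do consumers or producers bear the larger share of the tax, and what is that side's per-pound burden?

Without the tax, 250 − 6P = 5P − 80 gives 11P = 330, so P* = 30 and Q* = 70.
With the tax collected from producers, supply shifts: Qs = 5(P − 16.5) − 80.
Solving gives Q = 25 with consumers paying 37.5 and producers receiving 21 (the 16.5 wedge).
Per-pound burden: consumers 7.5, producers 9.
Producers take the larger share because supply is less price-elastic here (demand slope 6 vs supply slope 5).

Producers bear the larger share: 9 per pound.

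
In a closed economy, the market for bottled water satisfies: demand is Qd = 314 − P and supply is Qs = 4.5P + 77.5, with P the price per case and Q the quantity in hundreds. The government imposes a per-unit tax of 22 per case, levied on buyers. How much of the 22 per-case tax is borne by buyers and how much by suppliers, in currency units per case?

Before the tax: set 314 − P = 4.5P + 77.5 → P* = 43, Q* = 271.
With the tax collected from buyers, demand (in seller-price terms) shifts: Qd = 314 − (P + 22).
New equilibrium: buyers pay 61, suppliers receive 39, Q = 253. (Wedge: Pb − Ps = 22.)
Burden on buyers: 18; on suppliers: 4. (They sum to 22.)

Buyers bear 18 per case; suppliers bear 4 per case.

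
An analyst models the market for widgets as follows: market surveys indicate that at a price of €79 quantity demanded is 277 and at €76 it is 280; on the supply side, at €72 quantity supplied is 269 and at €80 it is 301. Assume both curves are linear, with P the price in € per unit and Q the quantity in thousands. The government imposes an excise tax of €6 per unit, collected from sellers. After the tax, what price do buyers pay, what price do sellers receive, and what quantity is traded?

Buyers pay €79.8; sellers receive €73.8; quantity = 276.2.

Demand slope: (280 − 277)/(76 − 79) = -1, so Qd = 356 − P.
Supply slope: (301 − 269)/(80 − 72) = 4, so Qs = 4P − 19.
Without the tax, 356 − P = 4P − 19 gives 5P = 375, so P* = €75 and Q* = 281.
With the tax collected from sellers, supply shifts: Qs = 4(P − 6) − 19.
Solving gives Q = 276.2 with buyers paying €79.8 and sellers receiving €73.8 (the €6 wedge).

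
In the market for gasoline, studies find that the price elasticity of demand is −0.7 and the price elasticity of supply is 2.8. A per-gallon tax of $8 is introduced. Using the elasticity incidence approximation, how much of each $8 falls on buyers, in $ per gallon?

Incidence ratio: buyers' share ≈ εs / (εs + |εd|) = 2.8 / (2.8 + 0.7) = 0.8.
So buyers bear ≈ 0.8 × $8 = $6.4; producers bear $1.6.

Buyers bear ≈ $6.4 per gallon.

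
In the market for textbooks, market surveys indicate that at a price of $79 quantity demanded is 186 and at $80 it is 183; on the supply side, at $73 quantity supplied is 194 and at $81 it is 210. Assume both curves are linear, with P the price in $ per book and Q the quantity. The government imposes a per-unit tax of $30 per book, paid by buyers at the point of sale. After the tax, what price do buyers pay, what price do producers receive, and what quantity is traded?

Demand slope: (183 − 186)/(80 − 79) = -3, so Qd = 423 − 3P.
Supply slope: (210 − 194)/(81 − 73) = 2, so Qs = 2P + 48.
Before the tax: set 423 − 3P = 2P + 48 → P* = $75, Q* = 198.
With the tax collected from buyers, demand (in seller-price terms) shifts: Qd = 423 − 3(P + 30).
New equilibrium: buyers pay $87, producers receive $57, Q = 162. (Wedge: Pb − Ps = 30.)

Buyers pay $87; producers receive $57; quantity = 162.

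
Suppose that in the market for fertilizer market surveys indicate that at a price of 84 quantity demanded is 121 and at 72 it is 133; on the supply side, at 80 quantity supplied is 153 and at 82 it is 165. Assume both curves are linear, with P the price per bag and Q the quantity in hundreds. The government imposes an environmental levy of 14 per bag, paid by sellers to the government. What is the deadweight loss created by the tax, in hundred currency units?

Deadweight loss = 84 hundred.

Demand slope: (133 − 121)/(72 − 84) = -1, so Qd = 205 − P.
Supply slope: (165 − 153)/(82 − 80) = 6, so Qs = 6P − 327.
Without the tax, 205 − P = 6P − 327 gives 7P = 532, so P* = 76 and Q* = 129.
With the tax collected from sellers, supply shifts: Qs = 6(P − 14) − 327.
New equilibrium: consumers pay 88, sellers receive 74, Q = 117. (Wedge: Pb − Ps = 14.)
Quantity falls by |ΔQ| = |129 − 117| = 12.
DWL = ½ · t · |ΔQ| = ½ · 14 · 12 = 84.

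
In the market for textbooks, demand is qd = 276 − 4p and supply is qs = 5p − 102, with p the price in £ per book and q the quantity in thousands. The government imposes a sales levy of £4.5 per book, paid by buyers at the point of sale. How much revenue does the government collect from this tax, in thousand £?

Without the tax, 276 − 4p = 5p − 102 gives 9p = 378, so p* = £42 and q* = 108.
With the tax collected from buyers, demand (in seller-price terms) shifts: qd = 276 − 4(p + 4.5).
New equilibrium: buyers pay £44.5, sellers receive £40, q = 98. (Wedge: pb − ps = 4.5.)
Revenue = t · Q = 4.5 · 98 = £441.

Tax revenue = £441 thousand.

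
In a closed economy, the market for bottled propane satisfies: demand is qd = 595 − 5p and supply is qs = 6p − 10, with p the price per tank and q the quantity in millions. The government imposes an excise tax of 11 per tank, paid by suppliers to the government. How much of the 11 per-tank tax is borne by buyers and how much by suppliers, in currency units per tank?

Without the tax, 595 − 5p = 6p − 10 gives 11p = 605, so p* = 55 and q* = 320.
With the tax collected from suppliers, supply shifts: qs = 6(p − 11) − 10.
New equilibrium: buyers pay 61, suppliers receive 50, q = 290. (Wedge: pb − ps = 11.)
Burden on buyers: 6; on suppliers: 5. (They sum to 11.)
The less price-elastic side of the market bears the larger share of a per-unit tax.

Buyers bear 6 per tank; suppliers bear 5 per tank.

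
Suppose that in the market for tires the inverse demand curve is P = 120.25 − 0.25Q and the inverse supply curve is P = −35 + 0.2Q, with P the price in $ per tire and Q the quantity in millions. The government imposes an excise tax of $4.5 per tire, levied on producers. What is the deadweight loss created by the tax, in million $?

Inverting to Q(P) form: Qd = 481 − 4P; Qs = 5P + 175.
Without the tax, 481 − 4P = 5P + 175 gives 9P = 306, so P* = $34 and Q* = 345.
With the tax collected from producers, supply shifts: Qs = 5(P − 4.5) + 175.
New equilibrium: buyers pay $36.5, producers receive $32, Q = 335. (Wedge: Pb − Ps = 4.5.)
Quantity falls by |ΔQ| = |345 − 335| = 10.
DWL = ½ · t · |ΔQ| = ½ · 4.5 · 10 = $22.5.

Deadweight loss = $22.5 million.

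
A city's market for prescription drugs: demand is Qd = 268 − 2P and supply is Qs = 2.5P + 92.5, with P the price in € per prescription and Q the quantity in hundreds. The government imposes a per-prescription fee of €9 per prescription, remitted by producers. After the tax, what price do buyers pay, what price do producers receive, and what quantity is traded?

Before the tax: set 268 − 2P = 2.5P + 92.5 → P* = €39, Q* = 190.
With the tax collected from producers, supply shifts: Qs = 2.5(P − 9) + 92.5.
New equilibrium: buyers pay €44, producers receive €35, Q = 180. (Wedge: Pb − Ps = 9.)

Buyers pay €44; producers receive €35; quantity = 180.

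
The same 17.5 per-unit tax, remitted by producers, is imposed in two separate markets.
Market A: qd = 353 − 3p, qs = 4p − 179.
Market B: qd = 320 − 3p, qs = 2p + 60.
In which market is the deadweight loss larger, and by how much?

Market A: pre-tax p* = 76, q* = 125; post-tax q = 95; deadweight loss = 262.5.
Market B: pre-tax p* = 52, q* = 164; post-tax q = 143; deadweight loss = 183.75.
Difference: 262.5 vs 183.75 → market A is larger by 78.75.

Market A, by 78.75.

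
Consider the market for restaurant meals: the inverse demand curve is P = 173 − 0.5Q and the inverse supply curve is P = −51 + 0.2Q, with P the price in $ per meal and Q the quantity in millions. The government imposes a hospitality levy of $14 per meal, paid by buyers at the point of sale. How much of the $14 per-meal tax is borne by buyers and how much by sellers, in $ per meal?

Inverting to Q(P) form: Qd = 346 − 2P; Qs = 5P + 255.
Without the tax, 346 − 2P = 5P + 255 gives 7P = 91, so P* = $13 and Q* = 320.
With the tax collected from buyers, demand (in seller-price terms) shifts: Qd = 346 − 2(P + 14).
Solving gives Q = 300 with buyers paying $23 and sellers receiving $9 (the $14 wedge).
Burden on buyers: $10; on sellers: $4. (They sum to $14.)

Buyers bear $10 per meal; sellers bear $4 per meal.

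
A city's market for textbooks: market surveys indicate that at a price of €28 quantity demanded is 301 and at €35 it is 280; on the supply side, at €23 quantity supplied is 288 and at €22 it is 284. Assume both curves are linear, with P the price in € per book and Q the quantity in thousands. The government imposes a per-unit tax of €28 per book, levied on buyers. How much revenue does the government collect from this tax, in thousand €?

Tax revenue = €7168 thousand.

Demand slope: (280 − 301)/(35 − 28) = -3, so Qd = 385 − 3P.
Supply slope: (284 − 288)/(22 − 23) = 4, so Qs = 4P + 196.
Without the tax, 385 − 3P = 4P + 196 gives 7P = 189, so P* = €27 and Q* = 304.
With the tax collected from buyers, demand (in seller-price terms) shifts: Qd = 385 − 3(P + 28).
New equilibrium: buyers pay €43, producers receive €15, Q = 256. (Wedge: Pb − Ps = 28.)
Revenue = t · Q = 28 · 256 = €7168.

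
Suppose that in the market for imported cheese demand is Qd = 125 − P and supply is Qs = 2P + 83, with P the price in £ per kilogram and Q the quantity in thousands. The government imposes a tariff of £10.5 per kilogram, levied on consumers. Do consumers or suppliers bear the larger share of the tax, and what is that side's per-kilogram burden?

Without the tax, 125 − P = 2P + 83 gives 3P = 42, so P* = £14 and Q* = 111.
With the tax collected from consumers, demand (in seller-price terms) shifts: Qd = 125 − (P + 10.5).
Solving gives Q = 104 with consumers paying £21 and suppliers receiving £10.5 (the £10.5 wedge).
Per-kilogram burden: consumers £7, suppliers £3.5.
Consumers take the larger share because demand is less price-elastic here (demand slope 1 vs supply slope 2).
The less price-elastic side of the market bears the larger share of a per-unit tax.

Consumers bear the larger share: £7 per kilogram.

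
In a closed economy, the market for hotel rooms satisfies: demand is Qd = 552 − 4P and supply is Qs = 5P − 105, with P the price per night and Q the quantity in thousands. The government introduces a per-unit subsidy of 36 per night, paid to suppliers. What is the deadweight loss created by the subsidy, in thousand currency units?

Deadweight loss = 1440 thousand.

Without the subsidy, 552 − 4P = 5P − 105 gives 9P = 657, so P* = 73 and Q* = 260.
With a per-unit subsidy paid to suppliers, each receives P + 36 per unit sold, so supply becomes Qs = 5(P + 36) − 105.
New equilibrium: consumers pay 53, suppliers receive 89, Q = 340. (Wedge: Pb − Ps = −36.)
Quantity rises by |ΔQ| = |260 − 340| = 80.
DWL = ½ · t · |ΔQ| = ½ · 36 · 80 = 1440.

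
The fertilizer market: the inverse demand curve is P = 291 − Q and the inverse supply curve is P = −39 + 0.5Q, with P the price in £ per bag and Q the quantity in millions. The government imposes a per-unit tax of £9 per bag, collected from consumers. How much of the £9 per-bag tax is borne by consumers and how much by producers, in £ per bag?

Consumers bear £6 per bag; producers bear £3 per bag.

Inverting to Q(P) form: Qd = 291 − P; Qs = 2P + 78.
Before the tax: set 291 − P = 2P + 78 → P* = £71, Q* = 220.
With the tax collected from consumers, demand (in seller-price terms) shifts: Qd = 291 − (P + 9).
Solving gives Q = 214 with consumers paying £77 and producers receiving £68 (the £9 wedge).
Burden on consumers: £6; on producers: £3. (They sum to £9.)
The less price-elastic side of the market bears the larger share of a per-unit tax.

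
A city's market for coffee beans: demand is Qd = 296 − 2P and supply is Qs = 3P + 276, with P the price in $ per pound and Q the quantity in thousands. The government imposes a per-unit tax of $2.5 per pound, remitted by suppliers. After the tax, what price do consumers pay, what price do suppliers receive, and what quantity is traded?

Consumers pay $5.5; suppliers receive $3; quantity = 285.

Without the tax, 296 − 2P = 3P + 276 gives 5P = 20, so P* = $4 and Q* = 288.
With the tax collected from suppliers, supply shifts: Qs = 3(P − 2.5) + 276.
Solving gives Q = 285 with consumers paying $5.5 and suppliers receiving $3 (the $2.5 wedge).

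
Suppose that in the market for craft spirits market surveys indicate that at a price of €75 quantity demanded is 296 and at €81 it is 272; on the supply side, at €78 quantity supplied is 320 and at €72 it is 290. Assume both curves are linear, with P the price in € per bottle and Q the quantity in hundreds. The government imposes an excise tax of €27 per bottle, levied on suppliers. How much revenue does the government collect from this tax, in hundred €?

Demand slope: (272 − 296)/(81 − 75) = -4, so Qd = 596 − 4P.
Supply slope: (290 − 320)/(72 − 78) = 5, so Qs = 5P − 70.
Before the tax: set 596 − 4P = 5P − 70 → P* = €74, Q* = 300.
With the tax collected from suppliers, supply shifts: Qs = 5(P − 27) − 70.
New equilibrium: consumers pay €89, suppliers receive €62, Q = 240. (Wedge: Pb − Ps = 27.)
Revenue = t · Q = 27 · 240 = €6480.

Tax revenue = €6480 hundred.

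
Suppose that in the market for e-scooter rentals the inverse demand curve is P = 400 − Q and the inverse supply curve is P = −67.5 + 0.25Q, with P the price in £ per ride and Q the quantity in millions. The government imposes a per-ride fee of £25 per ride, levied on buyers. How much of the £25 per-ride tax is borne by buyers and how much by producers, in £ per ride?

Inverting to Q(P) form: Qd = 400 − P; Qs = 4P + 270.
Without the tax, 400 − P = 4P + 270 gives 5P = 130, so P* = £26 and Q* = 374.
With the tax collected from buyers, demand (in seller-price terms) shifts: Qd = 400 − (P + 25).
Solving gives Q = 354 with buyers paying £46 and producers receiving £21 (the £25 wedge).
Burden on buyers: £20; on producers: £5. (They sum to £25.)
The less price-elastic side of the market bears the larger share of a per-unit tax.

Buyers bear £20 per ride; producers bear £5 per ride.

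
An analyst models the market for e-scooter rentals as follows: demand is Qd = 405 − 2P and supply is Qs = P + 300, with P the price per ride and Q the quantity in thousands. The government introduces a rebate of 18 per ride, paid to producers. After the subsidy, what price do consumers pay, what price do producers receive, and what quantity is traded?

Without the subsidy, 405 − 2P = P + 300 gives 3P = 105, so P* = 35 and Q* = 335.
With a per-unit subsidy paid to producers, each receives P + 18 per unit sold, so supply becomes Qs = (P + 18) + 300.
Solving gives Q = 347 with consumers paying 29 and producers receiving 47 (the 18 wedge).

Consumers pay 29; producers receive 47; quantity = 347.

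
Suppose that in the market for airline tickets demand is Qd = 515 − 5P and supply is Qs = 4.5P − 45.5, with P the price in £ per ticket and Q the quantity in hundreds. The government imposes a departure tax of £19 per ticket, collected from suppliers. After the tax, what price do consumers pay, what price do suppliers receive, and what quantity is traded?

Consumers pay £68; suppliers receive £49; quantity = 175.

Without the tax, 515 − 5P = 4.5P − 45.5 gives 9.5P = 560.5, so P* = £59 and Q* = 220.
With the tax collected from suppliers, supply shifts: Qs = 4.5(P − 19) − 45.5.
Solving gives Q = 175 with consumers paying £68 and suppliers receiving £49 (the £19 wedge).
The less price-elastic side of the market bears the larger share of a per-unit tax.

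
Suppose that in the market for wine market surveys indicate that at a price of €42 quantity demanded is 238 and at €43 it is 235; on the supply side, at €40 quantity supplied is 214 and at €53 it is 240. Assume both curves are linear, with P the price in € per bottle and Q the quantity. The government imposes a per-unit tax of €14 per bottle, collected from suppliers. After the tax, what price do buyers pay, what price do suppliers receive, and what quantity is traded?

Demand slope: (235 − 238)/(43 − 42) = -3, so Qd = 364 − 3P.
Supply slope: (240 − 214)/(53 − 40) = 2, so Qs = 2P + 134.
Before the tax: set 364 − 3P = 2P + 134 → P* = €46, Q* = 226.
With the tax collected from suppliers, supply shifts: Qs = 2(P − 14) + 134.
Solving gives Q = 209.2 with buyers paying €51.6 and suppliers receiving €37.6 (the €14 wedge).

Buyers pay €51.6; suppliers receive €37.6; quantity = 209.2.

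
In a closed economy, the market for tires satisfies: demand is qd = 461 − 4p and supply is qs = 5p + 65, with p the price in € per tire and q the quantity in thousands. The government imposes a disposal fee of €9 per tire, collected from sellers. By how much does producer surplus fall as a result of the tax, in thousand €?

Producer surplus falls by €1100 thousand.

Before the tax: set 461 − 4p = 5p + 65 → p* = €44, q* = 285.
With the tax collected from sellers, supply shifts: qs = 5(p − 9) + 65.
Solving gives q = 265 with buyers paying €49 and sellers receiving €40 (the €9 wedge).
ΔPS is the trapezoid between Q = 265 and Q = 285 of height €4: ½ · (285 + 265) · 4 = €1100.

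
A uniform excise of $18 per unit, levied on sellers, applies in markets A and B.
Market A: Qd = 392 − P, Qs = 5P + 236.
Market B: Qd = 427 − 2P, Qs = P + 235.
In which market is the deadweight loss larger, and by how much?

Market A: pre-tax P* = $26, Q* = 366; post-tax Q = 351; deadweight loss = $135.
Market B: pre-tax P* = $64, Q* = 299; post-tax Q = 287; deadweight loss = $108.
Difference: $135 vs $108 → market A is larger by $27.

Market A, by $27.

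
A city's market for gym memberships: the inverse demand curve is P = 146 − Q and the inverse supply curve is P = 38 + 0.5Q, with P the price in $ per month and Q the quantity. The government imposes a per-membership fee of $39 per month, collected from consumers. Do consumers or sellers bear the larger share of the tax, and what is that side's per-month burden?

Consumers bear the larger share: $26 per month.

Inverting to Q(P) form: Qd = 146 − P; Qs = 2P − 76.
Without the tax, 146 − P = 2P − 76 gives 3P = 222, so P* = $74 and Q* = 72.
With the tax collected from consumers, demand (in seller-price terms) shifts: Qd = 146 − (P + 39).
Solving gives Q = 46 with consumers paying $100 and sellers receiving $61 (the $39 wedge).
Per-month burden: consumers $26, sellers $13.
Consumers take the larger share because demand is less price-elastic here (demand slope 1 vs supply slope 2).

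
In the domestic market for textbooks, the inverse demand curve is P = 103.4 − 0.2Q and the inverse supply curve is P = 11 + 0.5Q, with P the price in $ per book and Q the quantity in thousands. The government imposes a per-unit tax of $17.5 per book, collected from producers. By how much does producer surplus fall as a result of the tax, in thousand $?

Inverting to Q(P) form: Qd = 517 − 5P; Qs = 2P − 22.
Without the tax, 517 − 5P = 2P − 22 gives 7P = 539, so P* = $77 and Q* = 132.
With the tax collected from producers, supply shifts: Qs = 2(P − 17.5) − 22.
New equilibrium: consumers pay $82, producers receive $64.5, Q = 107. (Wedge: Pb − Ps = 17.5.)
ΔPS is the trapezoid between Q = 107 and Q = 132 of height $12.5: ½ · (132 + 107) · 12.5 = $1493.75.

Producer surplus falls by $1493.75 thousand.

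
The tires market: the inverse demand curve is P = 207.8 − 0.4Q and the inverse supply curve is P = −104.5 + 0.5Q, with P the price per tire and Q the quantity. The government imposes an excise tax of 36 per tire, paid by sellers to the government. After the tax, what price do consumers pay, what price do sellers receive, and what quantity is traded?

Rewrite in direct form: Qd = 519.5 − 2.5P and Qs = 2P + 209.
Before the tax: set 519.5 − 2.5P = 2P + 209 → P* = 69, Q* = 347.
With the tax collected from sellers, supply shifts: Qs = 2(P − 36) + 209.
Solving gives Q = 307 with consumers paying 85 and sellers receiving 49 (the 36 wedge).

Consumers pay 85; sellers receive 49; quantity = 307.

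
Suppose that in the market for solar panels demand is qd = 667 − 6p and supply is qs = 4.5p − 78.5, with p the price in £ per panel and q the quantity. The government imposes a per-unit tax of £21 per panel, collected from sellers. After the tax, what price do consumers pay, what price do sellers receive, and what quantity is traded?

Consumers pay £80; sellers receive £59; quantity = 187.

Without the tax, 667 − 6p = 4.5p − 78.5 gives 10.5p = 745.5, so p* = £71 and q* = 241.
With the tax collected from sellers, supply shifts: qs = 4.5(p − 21) − 78.5.
New equilibrium: consumers pay £80, sellers receive £59, q = 187. (Wedge: pb − ps = 21.)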